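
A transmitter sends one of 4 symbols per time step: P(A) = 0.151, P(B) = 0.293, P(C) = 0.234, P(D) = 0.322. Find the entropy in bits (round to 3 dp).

H = −Σ pᵢ log₂ pᵢ.
−0.151·log₂(0.151) = 0.4118
−0.293·log₂(0.293) = 0.5189
−0.234·log₂(0.234) = 0.4903
−0.322·log₂(0.322) = 0.5264
Sum ≈ 1.9475 → 1.948 bits.

1.948 bits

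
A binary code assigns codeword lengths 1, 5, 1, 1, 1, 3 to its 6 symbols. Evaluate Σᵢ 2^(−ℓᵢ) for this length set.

2.15625

With common denominator 2^5 = 32: Σ 2^(−ℓᵢ) = 16/32 + 1/32 + 16/32 + 16/32 + 16/32 + 4/32 = 69/32 = 2.15625.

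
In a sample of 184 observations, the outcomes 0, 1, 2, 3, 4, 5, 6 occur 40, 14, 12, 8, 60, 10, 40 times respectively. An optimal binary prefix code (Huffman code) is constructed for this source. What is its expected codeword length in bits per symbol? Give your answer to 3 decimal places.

2.478 bits/symbol

Probabilities are the counts divided by 184.
Repeatedly combine the two least-probable nodes; the expected code length is the sum of the merged weights.
merge 1/23 + 5/92 → 9/92
merge 3/46 + 7/92 → 13/92
merge 9/92 + 13/92 → 11/46
merge 5/23 + 5/23 → 10/23
merge 11/46 + 15/46 → 13/23
merge 10/23 + 13/23 → 1
L = 9/92 + 13/92 + 11/46 + 10/23 + 13/23 + 1 = 57/23 ≈ 2.478 bits/symbol.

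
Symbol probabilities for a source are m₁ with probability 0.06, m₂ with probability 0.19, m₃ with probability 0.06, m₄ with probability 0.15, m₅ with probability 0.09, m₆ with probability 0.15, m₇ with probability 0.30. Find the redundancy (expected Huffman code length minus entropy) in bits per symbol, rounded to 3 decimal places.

0.033 bits

Entropy H = −Σ p log₂ p ≈ 2.5971 bits.
Huffman merges: 3/50+3/50→3/25; 9/100+3/25→21/100; 3/20+3/20→3/10; 19/100+21/100→2/5; 3/10+3/10→3/5; 2/5+3/5→1. L = 263/100 ≈ 2.6300.
L − H = 2.6300 − 2.5971 = 0.033 bits.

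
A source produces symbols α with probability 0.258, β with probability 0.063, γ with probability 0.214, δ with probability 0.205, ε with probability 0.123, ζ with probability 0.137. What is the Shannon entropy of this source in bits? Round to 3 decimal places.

H = −Σ pᵢ log₂ pᵢ.
−0.258·log₂(0.258) = 0.5043
−0.063·log₂(0.063) = 0.2513
−0.214·log₂(0.214) = 0.4760
−0.205·log₂(0.205) = 0.4687
−0.123·log₂(0.123) = 0.3719
−0.137·log₂(0.137) = 0.3929
Sum ≈ 2.4650 → 2.465 bits.

2.465 bits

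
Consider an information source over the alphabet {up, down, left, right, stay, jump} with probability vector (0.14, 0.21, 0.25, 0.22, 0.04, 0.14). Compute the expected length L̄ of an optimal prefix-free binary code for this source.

Repeatedly combine the two least-probable nodes; the expected code length is the sum of the merged weights.
merge 1/25 + 7/50 → 9/50
merge 7/50 + 9/50 → 8/25
merge 21/100 + 11/50 → 43/100
merge 1/4 + 8/25 → 57/100
merge 43/100 + 57/100 → 1
L = 9/50 + 8/25 + 43/100 + 57/100 + 1 = 5/2 = 2.5 bits/symbol.

2.5 bits/symbol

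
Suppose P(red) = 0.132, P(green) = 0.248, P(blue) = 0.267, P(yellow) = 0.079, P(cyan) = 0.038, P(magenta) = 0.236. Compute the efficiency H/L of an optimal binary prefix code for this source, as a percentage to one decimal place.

Entropy H = −Σ p log₂ p ≈ 2.3534 bits.
Huffman merges: 19/500+79/1000→117/1000; 117/1000+33/250→249/1000; 59/250+31/125→121/250; 249/1000+267/1000→129/250; 121/250+129/250→1. L = 1183/500 ≈ 2.3660.
Efficiency = H/L = 2.3534/2.3660 = 99.5%.

99.5%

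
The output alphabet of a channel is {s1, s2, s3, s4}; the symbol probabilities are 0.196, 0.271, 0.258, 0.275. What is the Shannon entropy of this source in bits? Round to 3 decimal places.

H = −Σ pᵢ log₂ pᵢ.
−0.196·log₂(0.196) = 0.4608
−0.271·log₂(0.271) = 0.5105
−0.258·log₂(0.258) = 0.5043
−0.275·log₂(0.275) = 0.5122
Sum ≈ 1.9877 → 1.988 bits.

1.988 bits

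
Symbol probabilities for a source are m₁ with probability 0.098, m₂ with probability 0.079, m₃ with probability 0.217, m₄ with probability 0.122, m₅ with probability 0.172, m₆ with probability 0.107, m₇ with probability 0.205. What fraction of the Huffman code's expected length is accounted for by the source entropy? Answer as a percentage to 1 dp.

Entropy H = −Σ p log₂ p ≈ 2.7168 bits.
Huffman merges: 79/1000+49/500→177/1000; 107/1000+61/500→229/1000; 43/250+177/1000→349/1000; 41/200+217/1000→211/500; 229/1000+349/1000→289/500; 211/500+289/500→1. L = 551/200 ≈ 2.7550.
Efficiency = H/L = 2.7168/2.7550 = 98.6%.

98.6%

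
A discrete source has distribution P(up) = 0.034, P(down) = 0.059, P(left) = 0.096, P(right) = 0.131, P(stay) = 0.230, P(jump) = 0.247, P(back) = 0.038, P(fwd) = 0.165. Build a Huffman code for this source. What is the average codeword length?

Repeatedly combine the two least-probable nodes; the expected code length is the sum of the merged weights.
merge 17/500 + 19/500 → 9/125
merge 59/1000 + 9/125 → 131/1000
merge 12/125 + 131/1000 → 227/1000
merge 131/1000 + 33/200 → 37/125
merge 227/1000 + 23/100 → 457/1000
merge 247/1000 + 37/125 → 543/1000
merge 457/1000 + 543/1000 → 1
L = 9/125 + 131/1000 + 227/1000 + 37/125 + 457/1000 + 543/1000 + 1 = 1363/500 = 2.726 bits/symbol.

2.726 bits/symbol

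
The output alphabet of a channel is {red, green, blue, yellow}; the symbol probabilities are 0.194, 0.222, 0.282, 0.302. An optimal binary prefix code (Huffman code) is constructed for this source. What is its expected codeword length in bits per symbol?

2 bits/symbol

Repeatedly combine the two least-probable nodes; the expected code length is the sum of the merged weights.
merge 97/500 + 111/500 → 52/125
merge 141/500 + 151/500 → 73/125
merge 52/125 + 73/125 → 1
L = 52/125 + 73/125 + 1 = 2 bits/symbol.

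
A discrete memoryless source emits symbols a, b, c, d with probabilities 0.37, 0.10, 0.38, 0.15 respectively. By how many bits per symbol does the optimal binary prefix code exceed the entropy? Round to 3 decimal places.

0.066 bits

Entropy H = −Σ p log₂ p ≈ 1.8039 bits.
Huffman merges: 1/10+3/20→1/4; 1/4+37/100→31/50; 19/50+31/50→1. L = 187/100 ≈ 1.8700.
L − H = 1.8700 − 1.8039 = 0.066 bits.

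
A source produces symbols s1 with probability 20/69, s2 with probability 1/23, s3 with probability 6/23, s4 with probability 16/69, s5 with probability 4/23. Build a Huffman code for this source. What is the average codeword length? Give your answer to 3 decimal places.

Repeatedly combine the two least-probable nodes; the expected code length is the sum of the merged weights.
merge 1/23 + 4/23 → 5/23
merge 5/23 + 16/69 → 31/69
merge 6/23 + 20/69 → 38/69
merge 31/69 + 38/69 → 1
L = 5/23 + 31/69 + 38/69 + 1 = 51/23 ≈ 2.217 bits/symbol.

2.217 bits/symbol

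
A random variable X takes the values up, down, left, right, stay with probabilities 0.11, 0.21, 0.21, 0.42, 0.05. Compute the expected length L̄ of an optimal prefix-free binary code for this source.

2.11 bits/symbol

Repeatedly combine the two least-probable nodes; the expected code length is the sum of the merged weights.
merge 1/20 + 11/100 → 4/25
merge 4/25 + 21/100 → 37/100
merge 21/100 + 37/100 → 29/50
merge 21/50 + 29/50 → 1
L = 4/25 + 37/100 + 29/50 + 1 = 211/100 = 2.11 bits/symbol.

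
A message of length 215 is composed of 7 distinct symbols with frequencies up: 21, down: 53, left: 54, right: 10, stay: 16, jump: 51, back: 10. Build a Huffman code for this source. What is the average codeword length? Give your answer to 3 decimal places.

2.526 bits/symbol

Probabilities are the counts divided by 215.
Repeatedly combine the two least-probable nodes; the expected code length is the sum of the merged weights.
merge 2/43 + 2/43 → 4/43
merge 16/215 + 4/43 → 36/215
merge 21/215 + 36/215 → 57/215
merge 51/215 + 53/215 → 104/215
merge 54/215 + 57/215 → 111/215
merge 104/215 + 111/215 → 1
L = 4/43 + 36/215 + 57/215 + 104/215 + 111/215 + 1 = 543/215 ≈ 2.526 bits/symbol.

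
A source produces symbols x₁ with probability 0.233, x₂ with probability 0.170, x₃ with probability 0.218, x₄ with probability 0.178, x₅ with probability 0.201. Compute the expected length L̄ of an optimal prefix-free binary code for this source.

Repeatedly combine the two least-probable nodes; the expected code length is the sum of the merged weights.
merge 17/100 + 89/500 → 87/250
merge 201/1000 + 109/500 → 419/1000
merge 233/1000 + 87/250 → 581/1000
merge 419/1000 + 581/1000 → 1
L = 87/250 + 419/1000 + 581/1000 + 1 = 587/250 = 2.348 bits/symbol.

2.348 bits/symbol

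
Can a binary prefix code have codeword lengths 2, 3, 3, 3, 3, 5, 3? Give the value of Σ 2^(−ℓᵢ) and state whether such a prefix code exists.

0.90625; yes

With common denominator 2^5 = 32: Σ 2^(−ℓᵢ) = 8/32 + 4/32 + 4/32 + 4/32 + 4/32 + 1/32 + 4/32 = 29/32 = 0.90625.
Kraft's inequality requires Σ ≤ 1; here Σ = 0.90625 ≤ 1, so such a prefix code exists.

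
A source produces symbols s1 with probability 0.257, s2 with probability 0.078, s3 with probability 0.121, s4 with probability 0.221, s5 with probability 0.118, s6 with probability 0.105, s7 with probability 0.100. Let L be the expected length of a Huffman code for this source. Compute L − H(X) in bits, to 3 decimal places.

Entropy H = −Σ p log₂ p ≈ 2.6782 bits.
Huffman merges: 39/500+1/10→89/500; 21/200+59/500→223/1000; 121/1000+89/500→299/1000; 221/1000+223/1000→111/250; 257/1000+299/1000→139/250; 111/250+139/250→1. L = 27/10 ≈ 2.7000.
L − H = 2.7000 − 2.6782 = 0.022 bits.

0.022 bits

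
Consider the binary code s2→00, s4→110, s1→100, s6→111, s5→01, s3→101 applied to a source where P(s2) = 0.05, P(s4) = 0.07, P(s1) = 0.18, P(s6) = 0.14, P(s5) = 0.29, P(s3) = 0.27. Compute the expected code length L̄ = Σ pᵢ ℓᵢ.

L̄ = Σ pᵢ·ℓᵢ = 0.05·2 + 0.07·3 + 0.18·3 + 0.14·3 + 0.29·2 + 0.27·3 = 2.66 bits/symbol.

2.66 bits/symbol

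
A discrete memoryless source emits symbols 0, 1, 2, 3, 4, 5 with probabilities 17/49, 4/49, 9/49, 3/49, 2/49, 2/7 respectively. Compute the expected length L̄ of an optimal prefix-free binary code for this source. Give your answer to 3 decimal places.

Repeatedly combine the two least-probable nodes; the expected code length is the sum of the merged weights.
merge 2/49 + 3/49 → 5/49
merge 4/49 + 5/49 → 9/49
merge 9/49 + 9/49 → 18/49
merge 2/7 + 17/49 → 31/49
merge 18/49 + 31/49 → 1
L = 5/49 + 9/49 + 18/49 + 31/49 + 1 = 16/7 ≈ 2.286 bits/symbol.

2.286 bits/symbol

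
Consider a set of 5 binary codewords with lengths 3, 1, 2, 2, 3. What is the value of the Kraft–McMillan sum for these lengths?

With common denominator 2^3 = 8: Σ 2^(−ℓᵢ) = 1/8 + 4/8 + 2/8 + 2/8 + 1/8 = 10/8 = 1.25.

1.25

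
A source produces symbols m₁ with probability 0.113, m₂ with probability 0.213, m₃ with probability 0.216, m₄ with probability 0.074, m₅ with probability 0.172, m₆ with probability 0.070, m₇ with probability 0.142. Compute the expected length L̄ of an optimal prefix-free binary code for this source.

2.715 bits/symbol

Repeatedly combine the two least-probable nodes; the expected code length is the sum of the merged weights.
merge 7/100 + 37/500 → 18/125
merge 113/1000 + 71/500 → 51/200
merge 18/125 + 43/250 → 79/250
merge 213/1000 + 27/125 → 429/1000
merge 51/200 + 79/250 → 571/1000
merge 429/1000 + 571/1000 → 1
L = 18/125 + 51/200 + 79/250 + 429/1000 + 571/1000 + 1 = 543/200 = 2.715 bits/symbol.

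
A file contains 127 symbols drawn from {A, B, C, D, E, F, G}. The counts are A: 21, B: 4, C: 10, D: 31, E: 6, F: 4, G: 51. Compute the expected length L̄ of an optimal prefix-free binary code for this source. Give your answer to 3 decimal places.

2.315 bits/symbol

Probabilities are the counts divided by 127.
Repeatedly combine the two least-probable nodes; the expected code length is the sum of the merged weights.
merge 4/127 + 4/127 → 8/127
merge 6/127 + 8/127 → 14/127
merge 10/127 + 14/127 → 24/127
merge 21/127 + 24/127 → 45/127
merge 31/127 + 45/127 → 76/127
merge 51/127 + 76/127 → 1
L = 8/127 + 14/127 + 24/127 + 45/127 + 76/127 + 1 = 294/127 ≈ 2.315 bits/symbol.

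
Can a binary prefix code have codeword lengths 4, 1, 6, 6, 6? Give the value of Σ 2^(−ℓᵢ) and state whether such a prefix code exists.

With common denominator 2^6 = 64: Σ 2^(−ℓᵢ) = 4/64 + 32/64 + 1/64 + 1/64 + 1/64 = 39/64 = 0.609375.
Kraft's inequality requires Σ ≤ 1; here Σ = 0.609375 ≤ 1, so such a prefix code exists.

0.609375; yes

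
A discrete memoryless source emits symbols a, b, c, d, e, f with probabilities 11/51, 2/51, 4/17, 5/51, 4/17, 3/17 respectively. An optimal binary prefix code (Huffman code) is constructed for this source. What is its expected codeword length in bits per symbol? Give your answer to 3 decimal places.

Repeatedly combine the two least-probable nodes; the expected code length is the sum of the merged weights.
merge 2/51 + 5/51 → 7/51
merge 7/51 + 3/17 → 16/51
merge 11/51 + 4/17 → 23/51
merge 4/17 + 16/51 → 28/51
merge 23/51 + 28/51 → 1
L = 7/51 + 16/51 + 23/51 + 28/51 + 1 = 125/51 ≈ 2.451 bits/symbol.

2.451 bits/symbol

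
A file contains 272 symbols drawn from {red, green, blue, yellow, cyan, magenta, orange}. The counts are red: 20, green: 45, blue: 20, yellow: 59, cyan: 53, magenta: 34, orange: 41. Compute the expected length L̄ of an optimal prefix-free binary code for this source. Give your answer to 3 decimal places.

2.735 bits/symbol

Probabilities are the counts divided by 272.
Repeatedly combine the two least-probable nodes; the expected code length is the sum of the merged weights.
merge 5/68 + 5/68 → 5/34
merge 1/8 + 5/34 → 37/136
merge 41/272 + 45/272 → 43/136
merge 53/272 + 59/272 → 7/17
merge 37/136 + 43/136 → 10/17
merge 7/17 + 10/17 → 1
L = 5/34 + 37/136 + 43/136 + 7/17 + 10/17 + 1 = 93/34 ≈ 2.735 bits/symbol.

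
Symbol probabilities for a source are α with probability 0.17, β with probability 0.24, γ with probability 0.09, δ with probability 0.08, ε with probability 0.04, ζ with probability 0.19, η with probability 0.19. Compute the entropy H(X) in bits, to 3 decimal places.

2.629 bits

H = −Σ pᵢ log₂ pᵢ.
−0.17·log₂(0.17) = 0.4346
−0.24·log₂(0.24) = 0.4941
−0.09·log₂(0.09) = 0.3127
−0.08·log₂(0.08) = 0.2915
−0.04·log₂(0.04) = 0.1858
−0.19·log₂(0.19) = 0.4552
−0.19·log₂(0.19) = 0.4552
Sum ≈ 2.6291 → 2.629 bits.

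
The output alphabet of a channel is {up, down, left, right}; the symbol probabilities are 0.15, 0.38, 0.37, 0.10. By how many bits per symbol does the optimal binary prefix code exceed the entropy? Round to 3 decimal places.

Entropy H = −Σ p log₂ p ≈ 1.8039 bits.
Huffman merges: 1/10+3/20→1/4; 1/4+37/100→31/50; 19/50+31/50→1. L = 187/100 ≈ 1.8700.
L − H = 1.8700 − 1.8039 = 0.066 bits.

0.066 bits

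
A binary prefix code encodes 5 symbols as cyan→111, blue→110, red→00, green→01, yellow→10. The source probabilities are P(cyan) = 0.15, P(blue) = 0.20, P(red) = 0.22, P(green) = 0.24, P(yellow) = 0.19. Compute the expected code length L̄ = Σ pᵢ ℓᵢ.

2.35 bits/symbol

L̄ = Σ pᵢ·ℓᵢ = 0.15·3 + 0.20·3 + 0.22·2 + 0.24·2 + 0.19·2 = 2.35 bits/symbol.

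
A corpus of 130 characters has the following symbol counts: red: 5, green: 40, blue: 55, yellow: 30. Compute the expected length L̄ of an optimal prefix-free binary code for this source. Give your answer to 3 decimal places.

Probabilities are the counts divided by 130.
Repeatedly combine the two least-probable nodes; the expected code length is the sum of the merged weights.
merge 1/26 + 3/13 → 7/26
merge 7/26 + 4/13 → 15/26
merge 11/26 + 15/26 → 1
L = 7/26 + 15/26 + 1 = 24/13 ≈ 1.846 bits/symbol.

1.846 bits/symbol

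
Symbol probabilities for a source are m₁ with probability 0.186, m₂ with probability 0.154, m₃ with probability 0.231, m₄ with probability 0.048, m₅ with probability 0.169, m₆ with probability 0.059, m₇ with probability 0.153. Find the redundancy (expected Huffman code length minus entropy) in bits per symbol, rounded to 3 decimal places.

Entropy H = −Σ p log₂ p ≈ 2.6544 bits.
Huffman merges: 6/125+59/1000→107/1000; 107/1000+153/1000→13/50; 77/500+169/1000→323/1000; 93/500+231/1000→417/1000; 13/50+323/1000→583/1000; 417/1000+583/1000→1. L = 269/100 ≈ 2.6900.
L − H = 2.6900 − 2.6544 = 0.036 bits.

0.036 bits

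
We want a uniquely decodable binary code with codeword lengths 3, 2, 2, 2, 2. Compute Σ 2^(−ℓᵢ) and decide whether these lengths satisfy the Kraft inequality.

1.125; no

With common denominator 2^3 = 8: Σ 2^(−ℓᵢ) = 1/8 + 2/8 + 2/8 + 2/8 + 2/8 = 9/8 = 1.125.
Kraft's inequality requires Σ ≤ 1; here Σ = 1.125 > 1, so no such prefix code exists.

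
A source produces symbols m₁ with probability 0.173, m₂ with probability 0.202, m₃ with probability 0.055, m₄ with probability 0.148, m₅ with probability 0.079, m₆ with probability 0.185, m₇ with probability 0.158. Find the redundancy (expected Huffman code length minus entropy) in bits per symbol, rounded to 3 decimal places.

Entropy H = −Σ p log₂ p ≈ 2.7024 bits.
Huffman merges: 11/200+79/1000→67/500; 67/500+37/250→141/500; 79/500+173/1000→331/1000; 37/200+101/500→387/1000; 141/500+331/1000→613/1000; 387/1000+613/1000→1. L = 2747/1000 ≈ 2.7470.
L − H = 2.7470 − 2.7024 = 0.045 bits.

0.045 bits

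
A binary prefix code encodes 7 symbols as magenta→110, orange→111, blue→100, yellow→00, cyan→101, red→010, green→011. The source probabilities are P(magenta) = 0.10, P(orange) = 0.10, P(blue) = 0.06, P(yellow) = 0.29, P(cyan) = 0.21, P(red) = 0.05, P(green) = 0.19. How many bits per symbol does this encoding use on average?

L̄ = Σ pᵢ·ℓᵢ = 0.10·3 + 0.10·3 + 0.06·3 + 0.29·2 + 0.21·3 + 0.05·3 + 0.19·3 = 2.71 bits/symbol.

2.71 bits/symbol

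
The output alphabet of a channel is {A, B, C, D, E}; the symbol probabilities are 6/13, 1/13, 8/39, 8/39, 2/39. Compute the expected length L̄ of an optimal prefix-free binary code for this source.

2 bits/symbol

Repeatedly combine the two least-probable nodes; the expected code length is the sum of the merged weights.
merge 2/39 + 1/13 → 5/39
merge 5/39 + 8/39 → 1/3
merge 8/39 + 1/3 → 7/13
merge 6/13 + 7/13 → 1
L = 5/39 + 1/3 + 7/13 + 1 = 2 bits/symbol.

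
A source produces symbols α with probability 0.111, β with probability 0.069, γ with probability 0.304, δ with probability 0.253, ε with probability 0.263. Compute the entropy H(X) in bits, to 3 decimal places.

2.149 bits

H = −Σ pᵢ log₂ pᵢ.
−0.111·log₂(0.111) = 0.3520
−0.069·log₂(0.069) = 0.2662
−0.304·log₂(0.304) = 0.5222
−0.253·log₂(0.253) = 0.5016
−0.263·log₂(0.263) = 0.5068
Sum ≈ 2.1488 → 2.149 bits.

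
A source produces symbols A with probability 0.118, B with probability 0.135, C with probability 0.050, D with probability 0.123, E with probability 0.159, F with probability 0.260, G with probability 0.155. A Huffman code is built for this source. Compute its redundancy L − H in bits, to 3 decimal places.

0.054 bits

Entropy H = −Σ p log₂ p ≈ 2.6858 bits.
Huffman merges: 1/20+59/500→21/125; 123/1000+27/200→129/500; 31/200+159/1000→157/500; 21/125+129/500→213/500; 13/50+157/500→287/500; 213/500+287/500→1. L = 137/50 ≈ 2.7400.
L − H = 2.7400 − 2.6858 = 0.054 bits.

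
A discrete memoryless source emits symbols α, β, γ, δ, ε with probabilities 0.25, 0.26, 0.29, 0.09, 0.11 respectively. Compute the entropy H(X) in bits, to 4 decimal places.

H = −Σ pᵢ log₂ pᵢ.
−0.25·log₂(0.25) = 0.5000
−0.26·log₂(0.26) = 0.5053
−0.29·log₂(0.29) = 0.5179
−0.09·log₂(0.09) = 0.3127
−0.11·log₂(0.11) = 0.3503
Sum ≈ 2.1861 → 2.1861 bits.

2.1861 bits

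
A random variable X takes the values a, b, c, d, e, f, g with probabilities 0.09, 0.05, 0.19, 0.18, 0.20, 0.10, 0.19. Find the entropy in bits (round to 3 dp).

H = −Σ pᵢ log₂ pᵢ.
−0.09·log₂(0.09) = 0.3127
−0.05·log₂(0.05) = 0.2161
−0.19·log₂(0.19) = 0.4552
−0.18·log₂(0.18) = 0.4453
−0.20·log₂(0.20) = 0.4644
−0.10·log₂(0.10) = 0.3322
−0.19·log₂(0.19) = 0.4552
Sum ≈ 2.6811 → 2.681 bits.

2.681 bits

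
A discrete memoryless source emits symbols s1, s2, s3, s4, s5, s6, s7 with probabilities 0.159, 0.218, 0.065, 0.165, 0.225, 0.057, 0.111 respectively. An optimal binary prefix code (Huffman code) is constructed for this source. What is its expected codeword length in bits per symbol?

Repeatedly combine the two least-probable nodes; the expected code length is the sum of the merged weights.
merge 57/1000 + 13/200 → 61/500
merge 111/1000 + 61/500 → 233/1000
merge 159/1000 + 33/200 → 81/250
merge 109/500 + 9/40 → 443/1000
merge 233/1000 + 81/250 → 557/1000
merge 443/1000 + 557/1000 → 1
L = 61/500 + 233/1000 + 81/250 + 443/1000 + 557/1000 + 1 = 2679/1000 = 2.679 bits/symbol.

2.679 bits/symbol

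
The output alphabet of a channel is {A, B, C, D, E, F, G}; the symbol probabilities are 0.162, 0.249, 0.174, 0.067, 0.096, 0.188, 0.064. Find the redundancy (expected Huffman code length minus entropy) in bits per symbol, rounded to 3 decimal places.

0.037 bits

Entropy H = −Σ p log₂ p ≈ 2.6568 bits.
Huffman merges: 8/125+67/1000→131/1000; 12/125+131/1000→227/1000; 81/500+87/500→42/125; 47/250+227/1000→83/200; 249/1000+42/125→117/200; 83/200+117/200→1. L = 1347/500 ≈ 2.6940.
L − H = 2.6940 − 2.6568 = 0.037 bits.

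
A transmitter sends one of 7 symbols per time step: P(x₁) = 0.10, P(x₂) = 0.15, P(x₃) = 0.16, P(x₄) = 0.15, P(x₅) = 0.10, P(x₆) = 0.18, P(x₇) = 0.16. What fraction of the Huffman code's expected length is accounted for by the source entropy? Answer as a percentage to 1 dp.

Entropy H = −Σ p log₂ p ≈ 2.7768 bits.
Huffman merges: 1/10+1/10→1/5; 3/20+3/20→3/10; 4/25+4/25→8/25; 9/50+1/5→19/50; 3/10+8/25→31/50; 19/50+31/50→1. L = 141/50 ≈ 2.8200.
Efficiency = H/L = 2.7768/2.8200 = 98.5%.

98.5%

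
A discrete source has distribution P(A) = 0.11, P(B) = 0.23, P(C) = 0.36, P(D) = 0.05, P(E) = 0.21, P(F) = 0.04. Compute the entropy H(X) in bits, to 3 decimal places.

2.243 bits

H = −Σ pᵢ log₂ pᵢ.
−0.11·log₂(0.11) = 0.3503
−0.23·log₂(0.23) = 0.4877
−0.36·log₂(0.36) = 0.5306
−0.05·log₂(0.05) = 0.2161
−0.21·log₂(0.21) = 0.4728
−0.04·log₂(0.04) = 0.1858
Sum ≈ 2.2432 → 2.243 bits.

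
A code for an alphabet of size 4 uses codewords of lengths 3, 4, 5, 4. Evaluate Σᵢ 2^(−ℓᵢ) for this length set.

0.28125

With common denominator 2^5 = 32: Σ 2^(−ℓᵢ) = 4/32 + 2/32 + 1/32 + 2/32 = 9/32 = 0.28125.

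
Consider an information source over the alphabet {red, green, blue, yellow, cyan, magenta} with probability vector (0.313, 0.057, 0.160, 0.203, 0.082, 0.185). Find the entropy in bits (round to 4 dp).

H = −Σ pᵢ log₂ pᵢ.
−0.313·log₂(0.313) = 0.5245
−0.057·log₂(0.057) = 0.2356
−0.160·log₂(0.160) = 0.4230
−0.203·log₂(0.203) = 0.4670
−0.082·log₂(0.082) = 0.2959
−0.185·log₂(0.185) = 0.4504
Sum ≈ 2.3963 → 2.3963 bits.

2.3963 bits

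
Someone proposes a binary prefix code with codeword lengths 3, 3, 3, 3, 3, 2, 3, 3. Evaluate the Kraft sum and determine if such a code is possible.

1.125; no

With common denominator 2^3 = 8: Σ 2^(−ℓᵢ) = 1/8 + 1/8 + 1/8 + 1/8 + 1/8 + 2/8 + 1/8 + 1/8 = 9/8 = 1.125.
Kraft's inequality requires Σ ≤ 1; here Σ = 1.125 > 1, so no such prefix code exists.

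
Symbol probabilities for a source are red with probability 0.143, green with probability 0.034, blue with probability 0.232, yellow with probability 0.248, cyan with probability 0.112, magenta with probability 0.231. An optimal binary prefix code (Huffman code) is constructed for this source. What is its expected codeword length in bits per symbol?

2.435 bits/symbol

Repeatedly combine the two least-probable nodes; the expected code length is the sum of the merged weights.
merge 17/500 + 14/125 → 73/500
merge 143/1000 + 73/500 → 289/1000
merge 231/1000 + 29/125 → 463/1000
merge 31/125 + 289/1000 → 537/1000
merge 463/1000 + 537/1000 → 1
L = 73/500 + 289/1000 + 463/1000 + 537/1000 + 1 = 487/200 = 2.435 bits/symbol.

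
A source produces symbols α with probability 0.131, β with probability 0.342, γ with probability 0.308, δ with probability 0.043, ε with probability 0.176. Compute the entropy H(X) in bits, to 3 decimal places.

2.073 bits

H = −Σ pᵢ log₂ pᵢ.
−0.131·log₂(0.131) = 0.3841
−0.342·log₂(0.342) = 0.5294
−0.308·log₂(0.308) = 0.5233
−0.043·log₂(0.043) = 0.1952
−0.176·log₂(0.176) = 0.4411
Sum ≈ 2.0731 → 2.073 bits.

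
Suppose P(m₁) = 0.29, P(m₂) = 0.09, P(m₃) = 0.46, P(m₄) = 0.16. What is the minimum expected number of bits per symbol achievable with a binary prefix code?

Repeatedly combine the two least-probable nodes; the expected code length is the sum of the merged weights.
merge 9/100 + 4/25 → 1/4
merge 1/4 + 29/100 → 27/50
merge 23/50 + 27/50 → 1
L = 1/4 + 27/50 + 1 = 179/100 = 1.79 bits/symbol.

1.79 bits/symbol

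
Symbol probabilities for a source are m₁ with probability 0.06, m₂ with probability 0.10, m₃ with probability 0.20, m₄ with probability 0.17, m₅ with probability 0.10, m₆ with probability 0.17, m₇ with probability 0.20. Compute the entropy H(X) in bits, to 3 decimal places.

H = −Σ pᵢ log₂ pᵢ.
−0.06·log₂(0.06) = 0.2435
−0.10·log₂(0.10) = 0.3322
−0.20·log₂(0.20) = 0.4644
−0.17·log₂(0.17) = 0.4346
−0.10·log₂(0.10) = 0.3322
−0.17·log₂(0.17) = 0.4346
−0.20·log₂(0.20) = 0.4644
Sum ≈ 2.7059 → 2.706 bits.

2.706 bits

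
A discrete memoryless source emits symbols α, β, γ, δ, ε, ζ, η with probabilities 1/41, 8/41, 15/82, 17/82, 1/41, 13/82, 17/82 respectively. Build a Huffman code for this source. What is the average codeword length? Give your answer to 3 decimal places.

2.634 bits/symbol

Repeatedly combine the two least-probable nodes; the expected code length is the sum of the merged weights.
merge 1/41 + 1/41 → 2/41
merge 2/41 + 13/82 → 17/82
merge 15/82 + 8/41 → 31/82
merge 17/82 + 17/82 → 17/41
merge 17/82 + 31/82 → 24/41
merge 17/41 + 24/41 → 1
L = 2/41 + 17/82 + 31/82 + 17/41 + 24/41 + 1 = 108/41 ≈ 2.634 bits/symbol.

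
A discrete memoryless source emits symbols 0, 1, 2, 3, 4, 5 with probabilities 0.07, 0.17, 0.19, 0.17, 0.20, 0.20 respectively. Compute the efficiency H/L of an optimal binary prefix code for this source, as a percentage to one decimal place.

Entropy H = −Σ p log₂ p ≈ 2.5217 bits.
Huffman merges: 7/100+17/100→6/25; 17/100+19/100→9/25; 1/5+1/5→2/5; 6/25+9/25→3/5; 2/5+3/5→1. L = 13/5 ≈ 2.6000.
Efficiency = H/L = 2.5217/2.6000 = 97.0%.

97.0%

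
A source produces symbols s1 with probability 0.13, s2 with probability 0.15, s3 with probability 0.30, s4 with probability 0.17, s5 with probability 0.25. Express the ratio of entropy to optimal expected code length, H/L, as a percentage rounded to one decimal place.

98.6%

Entropy H = −Σ p log₂ p ≈ 2.2489 bits.
Huffman merges: 13/100+3/20→7/25; 17/100+1/4→21/50; 7/25+3/10→29/50; 21/50+29/50→1. L = 57/25 ≈ 2.2800.
Efficiency = H/L = 2.2489/2.2800 = 98.6%.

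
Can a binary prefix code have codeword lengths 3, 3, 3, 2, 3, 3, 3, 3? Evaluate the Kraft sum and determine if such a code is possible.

With common denominator 2^3 = 8: Σ 2^(−ℓᵢ) = 1/8 + 1/8 + 1/8 + 2/8 + 1/8 + 1/8 + 1/8 + 1/8 = 9/8 = 1.125.
Kraft's inequality requires Σ ≤ 1; here Σ = 1.125 > 1, so no such prefix code exists.

1.125; no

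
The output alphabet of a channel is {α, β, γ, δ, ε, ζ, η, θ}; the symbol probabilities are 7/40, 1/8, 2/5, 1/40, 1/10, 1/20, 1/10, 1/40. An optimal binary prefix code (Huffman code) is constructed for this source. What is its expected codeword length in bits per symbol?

2.55 bits/symbol

Repeatedly combine the two least-probable nodes; the expected code length is the sum of the merged weights.
merge 1/40 + 1/40 → 1/20
merge 1/20 + 1/20 → 1/10
merge 1/10 + 1/10 → 1/5
merge 1/10 + 1/8 → 9/40
merge 7/40 + 1/5 → 3/8
merge 9/40 + 3/8 → 3/5
merge 2/5 + 3/5 → 1
L = 1/20 + 1/10 + 1/5 + 9/40 + 3/8 + 3/5 + 1 = 51/20 = 2.55 bits/symbol.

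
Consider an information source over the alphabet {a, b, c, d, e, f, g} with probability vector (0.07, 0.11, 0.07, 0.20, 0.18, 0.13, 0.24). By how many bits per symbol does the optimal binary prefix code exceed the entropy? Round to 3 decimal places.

Entropy H = −Σ p log₂ p ≈ 2.6739 bits.
Huffman merges: 7/100+7/100→7/50; 11/100+13/100→6/25; 7/50+9/50→8/25; 1/5+6/25→11/25; 6/25+8/25→14/25; 11/25+14/25→1. L = 27/10 ≈ 2.7000.
L − H = 2.7000 − 2.6739 = 0.026 bits.

0.026 bits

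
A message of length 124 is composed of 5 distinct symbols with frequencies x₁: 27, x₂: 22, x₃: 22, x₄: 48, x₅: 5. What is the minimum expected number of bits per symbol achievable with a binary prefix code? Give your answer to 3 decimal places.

2.218 bits/symbol

Probabilities are the counts divided by 124.
Repeatedly combine the two least-probable nodes; the expected code length is the sum of the merged weights.
merge 5/124 + 11/62 → 27/124
merge 11/62 + 27/124 → 49/124
merge 27/124 + 12/31 → 75/124
merge 49/124 + 75/124 → 1
L = 27/124 + 49/124 + 75/124 + 1 = 275/124 ≈ 2.218 bits/symbol.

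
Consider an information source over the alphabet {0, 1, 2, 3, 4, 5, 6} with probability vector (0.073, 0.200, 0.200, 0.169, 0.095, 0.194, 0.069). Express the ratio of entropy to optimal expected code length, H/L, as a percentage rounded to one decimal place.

97.9%

Entropy H = −Σ p log₂ p ≈ 2.6856 bits.
Huffman merges: 69/1000+73/1000→71/500; 19/200+71/500→237/1000; 169/1000+97/500→363/1000; 1/5+1/5→2/5; 237/1000+363/1000→3/5; 2/5+3/5→1. L = 1371/500 ≈ 2.7420.
Efficiency = H/L = 2.6856/2.7420 = 97.9%.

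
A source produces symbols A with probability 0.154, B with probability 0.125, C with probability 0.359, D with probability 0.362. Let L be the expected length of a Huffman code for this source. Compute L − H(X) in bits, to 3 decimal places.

Entropy H = −Σ p log₂ p ≈ 1.8519 bits.
Huffman merges: 1/8+77/500→279/1000; 279/1000+359/1000→319/500; 181/500+319/500→1. L = 1917/1000 ≈ 1.9170.
L − H = 1.9170 − 1.8519 = 0.065 bits.

0.065 bits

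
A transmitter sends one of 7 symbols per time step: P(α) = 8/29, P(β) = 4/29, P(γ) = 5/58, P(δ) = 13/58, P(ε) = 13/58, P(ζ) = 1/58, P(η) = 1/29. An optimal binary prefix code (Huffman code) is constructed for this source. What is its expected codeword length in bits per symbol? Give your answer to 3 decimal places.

2.466 bits/symbol

Repeatedly combine the two least-probable nodes; the expected code length is the sum of the merged weights.
merge 1/58 + 1/29 → 3/58
merge 3/58 + 5/58 → 4/29
merge 4/29 + 4/29 → 8/29
merge 13/58 + 13/58 → 13/29
merge 8/29 + 8/29 → 16/29
merge 13/29 + 16/29 → 1
L = 3/58 + 4/29 + 8/29 + 13/29 + 16/29 + 1 = 143/58 ≈ 2.466 bits/symbol.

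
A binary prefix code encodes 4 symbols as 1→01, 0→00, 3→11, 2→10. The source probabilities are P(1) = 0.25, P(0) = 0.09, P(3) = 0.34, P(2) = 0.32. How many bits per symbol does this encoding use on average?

L̄ = Σ pᵢ·ℓᵢ = 0.25·2 + 0.09·2 + 0.34·2 + 0.32·2 = 2 bits/symbol.

2 bits/symbol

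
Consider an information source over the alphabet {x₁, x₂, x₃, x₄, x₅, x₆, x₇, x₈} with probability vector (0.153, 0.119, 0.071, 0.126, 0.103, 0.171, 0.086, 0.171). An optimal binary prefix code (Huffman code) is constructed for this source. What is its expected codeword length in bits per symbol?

Repeatedly combine the two least-probable nodes; the expected code length is the sum of the merged weights.
merge 71/1000 + 43/500 → 157/1000
merge 103/1000 + 119/1000 → 111/500
merge 63/500 + 153/1000 → 279/1000
merge 157/1000 + 171/1000 → 41/125
merge 171/1000 + 111/500 → 393/1000
merge 279/1000 + 41/125 → 607/1000
merge 393/1000 + 607/1000 → 1
L = 157/1000 + 111/500 + 279/1000 + 41/125 + 393/1000 + 607/1000 + 1 = 1493/500 = 2.986 bits/symbol.

2.986 bits/symbol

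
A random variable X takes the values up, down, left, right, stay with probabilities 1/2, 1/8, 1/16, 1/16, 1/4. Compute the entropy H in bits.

1.875 bits

Each probability is a power of 1/2, so log₂(1/p) is an integer.
H = Σ p·log₂(1/p) = 1/2·1 + 1/8·3 + 1/16·4 + 1/16·4 + 1/4·2 = 1.875 bits.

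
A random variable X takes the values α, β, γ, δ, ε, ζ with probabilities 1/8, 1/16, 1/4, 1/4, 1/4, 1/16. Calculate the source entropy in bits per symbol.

2.375 bits

Each probability is a power of 1/2, so log₂(1/p) is an integer.
H = Σ p·log₂(1/p) = 1/8·3 + 1/16·4 + 1/4·2 + 1/4·2 + 1/4·2 + 1/16·4 = 2.375 bits.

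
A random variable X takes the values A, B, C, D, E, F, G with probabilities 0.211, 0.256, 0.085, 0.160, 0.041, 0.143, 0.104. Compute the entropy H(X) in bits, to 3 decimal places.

2.632 bits

H = −Σ pᵢ log₂ pᵢ.
−0.211·log₂(0.211) = 0.4736
−0.256·log₂(0.256) = 0.5032
−0.085·log₂(0.085) = 0.3023
−0.160·log₂(0.160) = 0.4230
−0.041·log₂(0.041) = 0.1889
−0.143·log₂(0.143) = 0.4012
−0.104·log₂(0.104) = 0.3396
Sum ≈ 2.6320 → 2.632 bits.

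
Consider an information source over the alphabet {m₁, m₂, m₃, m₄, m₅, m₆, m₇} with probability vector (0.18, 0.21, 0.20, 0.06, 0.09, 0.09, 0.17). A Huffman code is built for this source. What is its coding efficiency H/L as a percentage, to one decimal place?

98.0%

Entropy H = −Σ p log₂ p ≈ 2.6859 bits.
Huffman merges: 3/50+9/100→3/20; 9/100+3/20→6/25; 17/100+9/50→7/20; 1/5+21/100→41/100; 6/25+7/20→59/100; 41/100+59/100→1. L = 137/50 ≈ 2.7400.
Efficiency = H/L = 2.6859/2.7400 = 98.0%.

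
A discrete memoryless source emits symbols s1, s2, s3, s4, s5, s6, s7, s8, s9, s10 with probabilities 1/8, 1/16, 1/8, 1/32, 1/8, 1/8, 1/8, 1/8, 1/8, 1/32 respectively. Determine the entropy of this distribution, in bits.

3.1875 bits

Each probability is a power of 1/2, so log₂(1/p) is an integer.
H = Σ p·log₂(1/p) = 1/8·3 + 1/16·4 + 1/8·3 + 1/32·5 + 1/8·3 + 1/8·3 + 1/8·3 + 1/8·3 + 1/8·3 + 1/32·5 = 3.1875 bits.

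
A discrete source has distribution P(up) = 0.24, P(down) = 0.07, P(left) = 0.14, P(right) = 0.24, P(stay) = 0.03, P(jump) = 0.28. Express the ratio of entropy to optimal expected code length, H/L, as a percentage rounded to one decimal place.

99.1%

Entropy H = −Σ p log₂ p ≈ 2.3199 bits.
Huffman merges: 3/100+7/100→1/10; 1/10+7/50→6/25; 6/25+6/25→12/25; 6/25+7/25→13/25; 12/25+13/25→1. L = 117/50 ≈ 2.3400.
Efficiency = H/L = 2.3199/2.3400 = 99.1%.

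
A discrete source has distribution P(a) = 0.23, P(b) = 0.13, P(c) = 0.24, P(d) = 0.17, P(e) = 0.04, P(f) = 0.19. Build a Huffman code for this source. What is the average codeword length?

Repeatedly combine the two least-probable nodes; the expected code length is the sum of the merged weights.
merge 1/25 + 13/100 → 17/100
merge 17/100 + 17/100 → 17/50
merge 19/100 + 23/100 → 21/50
merge 6/25 + 17/50 → 29/50
merge 21/50 + 29/50 → 1
L = 17/100 + 17/50 + 21/50 + 29/50 + 1 = 251/100 = 2.51 bits/symbol.

2.51 bits/symbol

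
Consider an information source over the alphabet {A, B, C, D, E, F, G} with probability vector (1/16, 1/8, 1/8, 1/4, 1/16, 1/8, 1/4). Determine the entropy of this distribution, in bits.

2.625 bits

Each probability is a power of 1/2, so log₂(1/p) is an integer.
H = Σ p·log₂(1/p) = 1/16·4 + 1/8·3 + 1/8·3 + 1/4·2 + 1/16·4 + 1/8·3 + 1/4·2 = 2.625 bits.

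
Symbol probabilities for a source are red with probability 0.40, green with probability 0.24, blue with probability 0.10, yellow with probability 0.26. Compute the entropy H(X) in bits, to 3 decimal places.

H = −Σ pᵢ log₂ pᵢ.
−0.40·log₂(0.40) = 0.5288
−0.24·log₂(0.24) = 0.4941
−0.10·log₂(0.10) = 0.3322
−0.26·log₂(0.26) = 0.5053
Sum ≈ 1.8604 → 1.860 bits.

1.860 bits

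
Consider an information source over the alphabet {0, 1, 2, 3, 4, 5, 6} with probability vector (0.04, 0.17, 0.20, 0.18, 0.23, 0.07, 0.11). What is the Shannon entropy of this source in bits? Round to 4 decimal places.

H = −Σ pᵢ log₂ pᵢ.
−0.04·log₂(0.04) = 0.1858
−0.17·log₂(0.17) = 0.4346
−0.20·log₂(0.20) = 0.4644
−0.18·log₂(0.18) = 0.4453
−0.23·log₂(0.23) = 0.4877
−0.07·log₂(0.07) = 0.2686
−0.11·log₂(0.11) = 0.3503
Sum ≈ 2.6365 → 2.6365 bits.

2.6365 bits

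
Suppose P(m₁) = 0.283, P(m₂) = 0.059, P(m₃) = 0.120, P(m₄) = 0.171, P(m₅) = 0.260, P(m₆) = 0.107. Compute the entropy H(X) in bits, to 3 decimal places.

2.409 bits

H = −Σ pᵢ log₂ pᵢ.
−0.283·log₂(0.283) = 0.5154
−0.059·log₂(0.059) = 0.2409
−0.120·log₂(0.120) = 0.3671
−0.171·log₂(0.171) = 0.4357
−0.260·log₂(0.260) = 0.5053
−0.107·log₂(0.107) = 0.3450
Sum ≈ 2.4093 → 2.409 bits.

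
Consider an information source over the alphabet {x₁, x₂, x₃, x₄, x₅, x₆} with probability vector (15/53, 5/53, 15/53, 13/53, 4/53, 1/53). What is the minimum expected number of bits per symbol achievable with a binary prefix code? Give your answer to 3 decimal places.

2.283 bits/symbol

Repeatedly combine the two least-probable nodes; the expected code length is the sum of the merged weights.
merge 1/53 + 4/53 → 5/53
merge 5/53 + 5/53 → 10/53
merge 10/53 + 13/53 → 23/53
merge 15/53 + 15/53 → 30/53
merge 23/53 + 30/53 → 1
L = 5/53 + 10/53 + 23/53 + 30/53 + 1 = 121/53 ≈ 2.283 bits/symbol.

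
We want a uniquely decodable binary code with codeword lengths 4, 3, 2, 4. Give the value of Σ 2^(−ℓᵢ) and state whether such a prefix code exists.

0.5; yes

With common denominator 2^4 = 16: Σ 2^(−ℓᵢ) = 1/16 + 2/16 + 4/16 + 1/16 = 8/16 = 0.5.
Kraft's inequality requires Σ ≤ 1; here Σ = 0.5 ≤ 1, so such a prefix code exists.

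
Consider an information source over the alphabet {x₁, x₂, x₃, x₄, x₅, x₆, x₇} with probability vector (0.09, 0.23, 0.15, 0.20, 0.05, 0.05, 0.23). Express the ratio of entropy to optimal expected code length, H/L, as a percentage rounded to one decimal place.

98.7%

Entropy H = −Σ p log₂ p ≈ 2.5951 bits.
Huffman merges: 1/20+1/20→1/10; 9/100+1/10→19/100; 3/20+19/100→17/50; 1/5+23/100→43/100; 23/100+17/50→57/100; 43/100+57/100→1. L = 263/100 ≈ 2.6300.
Efficiency = H/L = 2.5951/2.6300 = 98.7%.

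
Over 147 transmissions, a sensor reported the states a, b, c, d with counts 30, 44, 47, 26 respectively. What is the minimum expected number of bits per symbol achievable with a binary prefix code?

2 bits/symbol

Probabilities are the counts divided by 147.
Repeatedly combine the two least-probable nodes; the expected code length is the sum of the merged weights.
merge 26/147 + 10/49 → 8/21
merge 44/147 + 47/147 → 13/21
merge 8/21 + 13/21 → 1
L = 8/21 + 13/21 + 1 = 2 bits/symbol.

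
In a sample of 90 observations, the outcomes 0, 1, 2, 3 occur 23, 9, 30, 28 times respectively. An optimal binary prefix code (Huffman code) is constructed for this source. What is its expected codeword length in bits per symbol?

2 bits/symbol

Probabilities are the counts divided by 90.
Repeatedly combine the two least-probable nodes; the expected code length is the sum of the merged weights.
merge 1/10 + 23/90 → 16/45
merge 14/45 + 1/3 → 29/45
merge 16/45 + 29/45 → 1
L = 16/45 + 29/45 + 1 = 2 bits/symbol.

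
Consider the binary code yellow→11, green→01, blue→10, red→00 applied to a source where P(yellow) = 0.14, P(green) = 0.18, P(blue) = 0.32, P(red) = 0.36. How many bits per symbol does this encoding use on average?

2 bits/symbol

L̄ = Σ pᵢ·ℓᵢ = 0.14·2 + 0.18·2 + 0.32·2 + 0.36·2 = 2 bits/symbol.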